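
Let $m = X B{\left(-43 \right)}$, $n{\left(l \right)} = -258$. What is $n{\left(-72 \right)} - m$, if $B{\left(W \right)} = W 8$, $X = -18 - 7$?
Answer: $-8858$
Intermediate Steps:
$X = -25$
$B{\left(W \right)} = 8 W$
$m = 8600$ ($m = - 25 \cdot 8 \left(-43\right) = \left(-25\right) \left(-344\right) = 8600$)
$n{\left(-72 \right)} - m = -258 - 8600 = -8858$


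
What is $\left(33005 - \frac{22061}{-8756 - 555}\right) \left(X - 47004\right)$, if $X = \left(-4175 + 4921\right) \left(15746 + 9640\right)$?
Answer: $\frac{5805786805938432}{9311} \approx 6.2354 \cdot 10^{11}$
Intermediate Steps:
$X = 18937956$ ($X = 746 \cdot 25386 = 18937956$)
$\left(33005 - \frac{22061}{-8756 - 555}\right) \left(X - 47004\right) = \left(33005 - \frac{22061}{-8756 - 555}\right) \left(18937956 - 47004\right) = \left(33005 - \frac{22061}{-9311}\right) 18890952 = \left(33005 - - \frac{22061}{9311}\right) 18890952 = \left(33005 + \frac{22061}{9311}\right) 18890952 = \frac{307331616}{9311} \cdot 18890952 = \frac{5805786805938432}{9311}$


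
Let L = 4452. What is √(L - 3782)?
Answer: √670 ≈ 25.884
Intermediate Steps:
√(L - 3782) = √(4452 - 3782) = √670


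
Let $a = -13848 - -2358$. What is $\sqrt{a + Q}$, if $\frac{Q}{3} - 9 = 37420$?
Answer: $\sqrt{100797} \approx 317.49$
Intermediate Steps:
$Q = 112287$ ($Q = 27 + 3 \cdot 37420 = 27 + 112260 = 112287$)
$a = -11490$ ($a = -13848 + 2358 = -11490$)
$\sqrt{a + Q} = \sqrt{-11490 + 112287} = \sqrt{100797}$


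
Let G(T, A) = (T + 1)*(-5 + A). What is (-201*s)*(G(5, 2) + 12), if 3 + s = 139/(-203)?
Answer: -902088/203 ≈ -4443.8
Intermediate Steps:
s = -748/203 (s = -3 + 139/(-203) = -3 + 139*(-1/203) = -3 - 139/203 = -748/203 ≈ -3.6847)
G(T, A) = (1 + T)*(-5 + A)
(-201*s)*(G(5, 2) + 12) = (-201*(-748/203))*((-5 + 2 - 5*5 + 2*5) + 12) = 150348*((-5 + 2 - 25 + 10) + 12)/203 = 150348*(-18 + 12)/203 = (150348/203)*(-6) = -902088/203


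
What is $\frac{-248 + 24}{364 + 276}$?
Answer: $- \frac{7}{20} \approx -0.35$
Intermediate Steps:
$\frac{-248 + 24}{364 + 276} = - \frac{224}{640} = \left(-224\right) \frac{1}{640} = - \frac{7}{20}$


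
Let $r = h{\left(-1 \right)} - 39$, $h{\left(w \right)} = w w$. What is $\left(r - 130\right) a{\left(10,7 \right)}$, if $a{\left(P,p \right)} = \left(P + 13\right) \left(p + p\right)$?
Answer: $-54096$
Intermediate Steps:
$h{\left(w \right)} = w^{2}$
$a{\left(P,p \right)} = 2 p \left(13 + P\right)$ ($a{\left(P,p \right)} = \left(13 + P\right) 2 p = 2 p \left(13 + P\right)$)
$r = -38$ ($r = \left(-1\right)^{2} - 39 = 1 - 39 = -38$)
$\left(r - 130\right) a{\left(10,7 \right)} = \left(-38 - 130\right) 2 \cdot 7 \left(13 + 10\right) = - 168 \cdot 2 \cdot 7 \cdot 23 = \left(-168\right) 322 = -54096$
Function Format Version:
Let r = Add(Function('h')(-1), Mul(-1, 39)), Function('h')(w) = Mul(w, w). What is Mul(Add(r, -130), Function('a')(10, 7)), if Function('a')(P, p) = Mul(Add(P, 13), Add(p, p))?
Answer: -54096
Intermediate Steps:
Function('h')(w) = Pow(w, 2)
Function('a')(P, p) = Mul(2, p, Add(13, P)) (Function('a')(P, p) = Mul(Add(13, P), Mul(2, p)) = Mul(2, p, Add(13, P)))
r = -38 (r = Add(Pow(-1, 2), Mul(-1, 39)) = Add(1, -39) = -38)
Mul(Add(r, -130), Function('a')(10, 7)) = Mul(Add(-38, -130), Mul(2, 7, Add(13, 10))) = Mul(-168, Mul(2, 7, 23)) = Mul(-168, 322) = -54096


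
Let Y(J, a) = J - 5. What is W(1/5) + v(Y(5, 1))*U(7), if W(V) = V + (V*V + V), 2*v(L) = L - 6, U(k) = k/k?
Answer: -64/25 ≈ -2.5600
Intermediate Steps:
U(k) = 1
Y(J, a) = -5 + J
v(L) = -3 + L/2 (v(L) = (L - 6)/2 = (-6 + L)/2 = -3 + L/2)
W(V) = V**2 + 2*V (W(V) = V + (V**2 + V) = V + (V + V**2) = V**2 + 2*V)
W(1/5) + v(Y(5, 1))*U(7) = (2 + 1/5)/5 + (-3 + (-5 + 5)/2)*1 = (2 + 1/5)/5 + (-3 + (1/2)*0)*1 = (1/5)*(11/5) + (-3 + 0)*1 = 11/25 - 3*1 = 11/25 - 3 = -64/25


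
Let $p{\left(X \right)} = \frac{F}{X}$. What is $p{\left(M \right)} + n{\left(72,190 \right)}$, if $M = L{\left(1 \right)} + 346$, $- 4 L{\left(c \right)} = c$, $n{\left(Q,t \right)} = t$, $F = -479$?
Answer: $\frac{260854}{1383} \approx 188.61$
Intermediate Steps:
$L{\left(c \right)} = - \frac{c}{4}$
$M = \frac{1383}{4}$ ($M = \left(- \frac{1}{4}\right) 1 + 346 = - \frac{1}{4} + 346 = \frac{1383}{4} \approx 345.75$)
$p{\left(X \right)} = - \frac{479}{X}$
$p{\left(M \right)} + n{\left(72,190 \right)} = - \frac{479}{\frac{1383}{4}} + 190 = \left(-479\right) \frac{4}{1383} + 190 = - \frac{1916}{1383} + 190 = \frac{260854}{1383}$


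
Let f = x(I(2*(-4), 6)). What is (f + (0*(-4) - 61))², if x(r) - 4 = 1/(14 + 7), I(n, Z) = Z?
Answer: 1430416/441 ≈ 3243.6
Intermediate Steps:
x(r) = 85/21 (x(r) = 4 + 1/(14 + 7) = 4 + 1/21 = 85/21)
f = 85/21 ≈ 4.0476
(f + (0*(-4) - 61))² = (85/21 + (0*(-4) - 61))² = (85/21 + (0 - 61))² = (85/21 - 61)² = (-1196/21)² = 1430416/441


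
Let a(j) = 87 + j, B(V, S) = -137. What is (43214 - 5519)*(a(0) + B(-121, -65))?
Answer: -1884750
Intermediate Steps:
(43214 - 5519)*(a(0) + B(-121, -65)) = (43214 - 5519)*((87 + 0) - 137) = 37695*(87 - 137) = 37695*(-50) = -1884750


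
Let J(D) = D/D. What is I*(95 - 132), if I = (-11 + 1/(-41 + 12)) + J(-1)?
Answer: 10767/29 ≈ 371.28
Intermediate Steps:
J(D) = 1
I = -291/29 (I = (-11 + 1/(-41 + 12)) + 1 = (-11 + 1/(-29)) + 1 = (-11 - 1/29) + 1 = -320/29 + 1 = -291/29 ≈ -10.034)
I*(95 - 132) = -291*(95 - 132)/29 = -291/29*(-37) = 10767/29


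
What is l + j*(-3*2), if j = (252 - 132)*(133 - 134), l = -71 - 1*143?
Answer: 506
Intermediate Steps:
l = -214 (l = -71 - 143 = -214)
j = -120 (j = 120*(-1) = -120)
l + j*(-3*2) = -214 - (-360)*2 = -214 - 120*(-6) = -214 + 720 = 506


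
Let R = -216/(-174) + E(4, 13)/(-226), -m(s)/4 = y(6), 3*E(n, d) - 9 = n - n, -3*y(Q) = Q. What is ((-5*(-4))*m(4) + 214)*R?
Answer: 1505163/3277 ≈ 459.31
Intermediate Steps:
y(Q) = -Q/3
E(n, d) = 3 (E(n, d) = 3 + (n - n)/3 = 3 + (1/3)*0 = 3 + 0 = 3)
m(s) = 8 (m(s) = -(-4)*6/3 = -4*(-2) = 8)
R = 8049/6554 (R = -216/(-174) + 3/(-226) = -216*(-1/174) + 3*(-1/226) = 36/29 - 3/226 = 8049/6554 ≈ 1.2281)
((-5*(-4))*m(4) + 214)*R = (-5*(-4)*8 + 214)*(8049/6554) = (20*8 + 214)*(8049/6554) = (160 + 214)*(8049/6554) = 374*(8049/6554) = 1505163/3277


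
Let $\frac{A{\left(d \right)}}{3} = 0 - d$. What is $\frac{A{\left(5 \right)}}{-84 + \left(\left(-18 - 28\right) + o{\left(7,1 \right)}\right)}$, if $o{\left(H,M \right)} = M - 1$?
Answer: $\frac{3}{26} \approx 0.11538$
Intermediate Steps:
$o{\left(H,M \right)} = -1 + M$
$A{\left(d \right)} = - 3 d$ ($A{\left(d \right)} = 3 \left(0 - d\right) = 3 \left(- d\right) = - 3 d$)
$\frac{A{\left(5 \right)}}{-84 + \left(\left(-18 - 28\right) + o{\left(7,1 \right)}\right)} = \frac{\left(-3\right) 5}{-84 + \left(\left(-18 - 28\right) + \left(-1 + 1\right)\right)} = \frac{1}{-84 + \left(-46 + 0\right)} \left(-15\right) = \frac{1}{-84 - 46} \left(-15\right) = \frac{1}{-130} \left(-15\right) = \left(- \frac{1}{130}\right) \left(-15\right) = \frac{3}{26}$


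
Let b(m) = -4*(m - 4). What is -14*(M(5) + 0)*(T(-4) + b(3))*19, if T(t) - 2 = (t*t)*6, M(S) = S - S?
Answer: 0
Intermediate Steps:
M(S) = 0
T(t) = 2 + 6*t**2 (T(t) = 2 + (t*t)*6 = 2 + t**2*6 = 2 + 6*t**2)
b(m) = 16 - 4*m (b(m) = -4*(-4 + m) = 16 - 4*m)
-14*(M(5) + 0)*(T(-4) + b(3))*19 = -14*(0 + 0)*((2 + 6*(-4)**2) + (16 - 4*3))*19 = -0*((2 + 6*16) + (16 - 12))*19 = -0*((2 + 96) + 4)*19 = -0*(98 + 4)*19 = -0*102*19 = -14*0*19 = 0*19 = 0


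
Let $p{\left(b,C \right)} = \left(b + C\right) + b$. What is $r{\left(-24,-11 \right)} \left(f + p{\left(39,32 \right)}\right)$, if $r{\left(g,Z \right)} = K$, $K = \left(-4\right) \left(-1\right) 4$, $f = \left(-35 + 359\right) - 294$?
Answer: $2240$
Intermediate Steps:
$p{\left(b,C \right)} = C + 2 b$ ($p{\left(b,C \right)} = \left(C + b\right) + b = C + 2 b$)
$f = 30$ ($f = 324 - 294 = 30$)
$K = 16$ ($K = 4 \cdot 4 = 16$)
$r{\left(g,Z \right)} = 16$
$r{\left(-24,-11 \right)} \left(f + p{\left(39,32 \right)}\right) = 16 \left(30 + \left(32 + 2 \cdot 39\right)\right) = 16 \left(30 + \left(32 + 78\right)\right) = 16 \left(30 + 110\right) = 16 \cdot 140 = 2240$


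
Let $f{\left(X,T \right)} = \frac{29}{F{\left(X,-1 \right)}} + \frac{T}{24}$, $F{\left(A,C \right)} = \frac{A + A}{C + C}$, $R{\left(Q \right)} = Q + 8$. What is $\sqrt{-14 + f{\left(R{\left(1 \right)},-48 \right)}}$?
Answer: $\frac{i \sqrt{173}}{3} \approx 4.3843 i$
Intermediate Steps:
$R{\left(Q \right)} = 8 + Q$
$F{\left(A,C \right)} = \frac{A}{C}$ ($F{\left(A,C \right)} = \frac{2 A}{2 C} = 2 A \frac{1}{2 C} = \frac{A}{C}$)
$f{\left(X,T \right)} = - \frac{29}{X} + \frac{T}{24}$ ($f{\left(X,T \right)} = \frac{29}{X \frac{1}{-1}} + \frac{T}{24} = \frac{29}{X \left(-1\right)} + T \frac{1}{24} = \frac{29}{\left(-1\right) X} + \frac{T}{24} = 29 \left(- \frac{1}{X}\right) + \frac{T}{24} = - \frac{29}{X} + \frac{T}{24}$)
$\sqrt{-14 + f{\left(R{\left(1 \right)},-48 \right)}} = \sqrt{-14 + \left(- \frac{29}{8 + 1} + \frac{1}{24} \left(-48\right)\right)} = \sqrt{-14 - \left(2 + \frac{29}{9}\right)} = \sqrt{-14 - \frac{47}{9}} = \sqrt{- \frac{173}{9}} = \frac{i \sqrt{173}}{3}$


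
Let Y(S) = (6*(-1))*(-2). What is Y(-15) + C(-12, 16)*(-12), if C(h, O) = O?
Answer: -180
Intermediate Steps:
Y(S) = 12 (Y(S) = -6*(-2) = 12)
Y(-15) + C(-12, 16)*(-12) = 12 + 16*(-12) = 12 - 192 = -180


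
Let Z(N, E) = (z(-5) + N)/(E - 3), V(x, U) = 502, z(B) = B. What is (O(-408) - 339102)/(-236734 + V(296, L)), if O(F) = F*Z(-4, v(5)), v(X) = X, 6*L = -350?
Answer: 18737/13124 ≈ 1.4277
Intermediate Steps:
L = -175/3 (L = (1/6)*(-350) = -175/3 ≈ -58.333)
Z(N, E) = (-5 + N)/(-3 + E) (Z(N, E) = (-5 + N)/(E - 3) = (-5 + N)/(-3 + E))
O(F) = -9*F/2 (O(F) = F*((-5 - 4)/(-3 + 5)) = F*(-9/2) = -9*F/2)
(O(-408) - 339102)/(-236734 + V(296, L)) = (-9/2*(-408) - 339102)/(-236734 + 502) = (1836 - 339102)/(-236232) = -337266*(-1/236232) = 18737/13124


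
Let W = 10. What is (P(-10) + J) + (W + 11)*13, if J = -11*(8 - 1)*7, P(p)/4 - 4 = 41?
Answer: -86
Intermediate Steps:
P(p) = 180 (P(p) = 16 + 4*41 = 16 + 164 = 180)
J = -539 (J = -11*7*7 = -77*7 = -539)
(P(-10) + J) + (W + 11)*13 = (180 - 539) + (10 + 11)*13 = -359 + 21*13 = -359 + 273 = -86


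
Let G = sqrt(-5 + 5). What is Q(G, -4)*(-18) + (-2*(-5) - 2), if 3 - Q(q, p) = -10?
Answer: -226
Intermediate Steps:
G = 0 (G = sqrt(0) = 0)
Q(q, p) = 13 (Q(q, p) = 3 - 1*(-10) = 3 + 10 = 13)
Q(G, -4)*(-18) + (-2*(-5) - 2) = 13*(-18) + (-2*(-5) - 2) = -234 + (10 - 2) = -234 + 8 = -226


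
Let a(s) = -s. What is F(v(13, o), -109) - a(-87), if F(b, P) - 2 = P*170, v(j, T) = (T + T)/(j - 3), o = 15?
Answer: -18615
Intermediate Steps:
v(j, T) = 2*T/(-3 + j) (v(j, T) = (2*T)/(-3 + j) = 2*T/(-3 + j))
F(b, P) = 2 + 170*P (F(b, P) = 2 + P*170 = 2 + 170*P)
F(v(13, o), -109) - a(-87) = (2 + 170*(-109)) - (-1)*(-87) = (2 - 18530) - 1*87 = -18528 - 87 = -18615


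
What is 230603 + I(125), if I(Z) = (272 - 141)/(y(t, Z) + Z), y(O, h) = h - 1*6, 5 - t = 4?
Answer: 56267263/244 ≈ 2.3060e+5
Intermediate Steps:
t = 1 (t = 5 - 1*4 = 5 - 4 = 1)
y(O, h) = -6 + h (y(O, h) = h - 6 = -6 + h)
I(Z) = 131/(-6 + 2*Z) (I(Z) = (272 - 141)/((-6 + Z) + Z) = 131/(-6 + 2*Z))
230603 + I(125) = 230603 + 131/(2*(-3 + 125)) = 230603 + (131/2)/122 = 230603 + (131/2)*(1/122) = 230603 + 131/244 = 56267263/244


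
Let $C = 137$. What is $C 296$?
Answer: $40552$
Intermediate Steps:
$C 296 = 137 \cdot 296 = 40552$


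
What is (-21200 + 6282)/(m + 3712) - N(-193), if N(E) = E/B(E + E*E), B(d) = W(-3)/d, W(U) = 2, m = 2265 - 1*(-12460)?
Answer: 65928927130/18437 ≈ 3.5759e+6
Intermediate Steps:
m = 14725 (m = 2265 + 12460 = 14725)
B(d) = 2/d
N(E) = E*(E/2 + E²/2) (N(E) = E/((2/(E + E*E))) = E/((2/(E + E²))) = E*(E/2 + E²/2))
(-21200 + 6282)/(m + 3712) - N(-193) = (-21200 + 6282)/(14725 + 3712) - (-193)²*(1 - 193)/2 = -14918/18437 - 37249*(-192)/2 = -14918*1/18437 - 1*(-3575904) = -14918/18437 + 3575904 = 65928927130/18437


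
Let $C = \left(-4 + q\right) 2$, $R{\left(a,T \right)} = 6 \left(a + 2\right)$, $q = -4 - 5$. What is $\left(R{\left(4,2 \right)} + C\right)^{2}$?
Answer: $100$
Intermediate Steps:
$q = -9$ ($q = -4 - 5 = -9$)
$R{\left(a,T \right)} = 12 + 6 a$ ($R{\left(a,T \right)} = 6 \left(2 + a\right) = 12 + 6 a$)
$C = -26$ ($C = \left(-4 - 9\right) 2 = \left(-13\right) 2 = -26$)
$\left(R{\left(4,2 \right)} + C\right)^{2} = \left(\left(12 + 6 \cdot 4\right) - 26\right)^{2} = \left(\left(12 + 24\right) - 26\right)^{2} = \left(36 - 26\right)^{2} = 10^{2} = 100$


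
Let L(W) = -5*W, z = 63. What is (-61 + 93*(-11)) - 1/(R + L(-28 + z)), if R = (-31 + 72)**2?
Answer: -1632505/1506 ≈ -1084.0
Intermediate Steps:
R = 1681 (R = 41**2 = 1681)
(-61 + 93*(-11)) - 1/(R + L(-28 + z)) = (-61 + 93*(-11)) - 1/(1681 - 5*(-28 + 63)) = (-61 - 1023) - 1/(1681 - 5*35) = -1084 - 1/(1681 - 175) = -1084 - 1/1506 = -1632505/1506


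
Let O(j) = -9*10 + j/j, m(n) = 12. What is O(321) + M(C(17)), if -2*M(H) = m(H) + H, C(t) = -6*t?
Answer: -44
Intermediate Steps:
O(j) = -89 (O(j) = -90 + 1 = -89)
M(H) = -6 - H/2 (M(H) = -(12 + H)/2 = -6 - H/2)
O(321) + M(C(17)) = -89 + (-6 - (-3)*17) = -89 + (-6 - 1/2*(-102)) = -89 + (-6 + 51) = -89 + 45 = -44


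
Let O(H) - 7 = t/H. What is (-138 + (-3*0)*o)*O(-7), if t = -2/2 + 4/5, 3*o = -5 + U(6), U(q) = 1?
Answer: -33948/35 ≈ -969.94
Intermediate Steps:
o = -4/3 (o = (-5 + 1)/3 = (⅓)*(-4) = -4/3 ≈ -1.3333)
t = -⅕ (t = -2*½ + 4*(⅕) = -1 + ⅘ = -⅕ ≈ -0.20000)
O(H) = 7 - 1/(5*H)
(-138 + (-3*0)*o)*O(-7) = (-138 - 3*0*(-4/3))*(7 - ⅕/(-7)) = (-138 + 0*(-4/3))*(7 - ⅕*(-⅐)) = (-138 + 0)*(7 + 1/35) = -138*246/35 = -33948/35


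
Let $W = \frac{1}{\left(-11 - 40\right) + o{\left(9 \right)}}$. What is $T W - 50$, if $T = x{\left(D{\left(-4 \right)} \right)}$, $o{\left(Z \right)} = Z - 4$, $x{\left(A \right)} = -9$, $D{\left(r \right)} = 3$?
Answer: $- \frac{2291}{46} \approx -49.804$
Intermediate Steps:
$o{\left(Z \right)} = -4 + Z$
$T = -9$
$W = - \frac{1}{46}$ ($W = \frac{1}{\left(-11 - 40\right) + \left(-4 + 9\right)} = \frac{1}{-51 + 5} = \frac{1}{-46} = - \frac{1}{46} \approx -0.021739$)
$T W - 50 = \left(-9\right) \left(- \frac{1}{46}\right) - 50 = \frac{9}{46} - 50 = - \frac{2291}{46}$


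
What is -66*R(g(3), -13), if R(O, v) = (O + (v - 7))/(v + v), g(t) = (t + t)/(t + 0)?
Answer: -594/13 ≈ -45.692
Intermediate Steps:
g(t) = 2 (g(t) = (2*t)/t = 2)
R(O, v) = (-7 + O + v)/(2*v) (R(O, v) = (O + (-7 + v))/((2*v)) = (-7 + O + v)*(1/(2*v)) = (-7 + O + v)/(2*v))
-66*R(g(3), -13) = -33*(-7 + 2 - 13)/(-13) = -33*(-1)*(-18)/13 = -66*9/13 = -594/13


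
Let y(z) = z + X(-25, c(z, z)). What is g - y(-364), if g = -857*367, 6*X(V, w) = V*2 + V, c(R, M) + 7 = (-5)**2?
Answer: -628285/2 ≈ -3.1414e+5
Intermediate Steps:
c(R, M) = 18 (c(R, M) = -7 + (-5)**2 = -7 + 25 = 18)
X(V, w) = V/2 (X(V, w) = (V*2 + V)/6 = (2*V + V)/6 = (3*V)/6 = V/2)
y(z) = -25/2 + z (y(z) = z + (1/2)*(-25) = z - 25/2 = -25/2 + z)
g = -314519
g - y(-364) = -314519 - (-25/2 - 364) = -314519 - 1*(-753/2) = -314519 + 753/2 = -628285/2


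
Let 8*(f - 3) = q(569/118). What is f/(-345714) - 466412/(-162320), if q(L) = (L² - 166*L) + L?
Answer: 1122694507067101/390681656093760 ≈ 2.8737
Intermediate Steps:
q(L) = L² - 165*L
f = -10420493/111392 (f = 3 + ((569/118)*(-165 + 569/118))/8 = 3 + ((569*(1/118))*(-165 + 569*(1/118)))/8 = 3 + (569*(-165 + 569/118)/118)/8 = 3 + ((569/118)*(-18901/118))/8 = 3 + (⅛)*(-10754669/13924) = 3 - 10754669/111392 = -10420493/111392 ≈ -93.548)
f/(-345714) - 466412/(-162320) = -10420493/111392/(-345714) - 466412/(-162320) = -10420493/111392*(-1/345714) - 466412*(-1/162320) = 10420493/38509773888 + 116603/40580 = 1122694507067101/390681656093760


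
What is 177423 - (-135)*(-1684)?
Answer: -49917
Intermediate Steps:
177423 - (-135)*(-1684) = 177423 - 1*227340 = 177423 - 227340 = -49917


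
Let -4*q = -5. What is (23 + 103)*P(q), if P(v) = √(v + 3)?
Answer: 63*√17 ≈ 259.76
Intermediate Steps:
q = 5/4 (q = -¼*(-5) = 5/4 ≈ 1.2500)
P(v) = √(3 + v)
(23 + 103)*P(q) = (23 + 103)*√(3 + 5/4) = 126*√(17/4) = 126*(√17/2) = 63*√17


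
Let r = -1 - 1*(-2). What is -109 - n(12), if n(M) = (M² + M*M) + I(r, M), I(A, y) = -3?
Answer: -394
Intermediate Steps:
r = 1 (r = -1 + 2 = 1)
n(M) = -3 + 2*M² (n(M) = (M² + M*M) - 3 = (M² + M²) - 3 = 2*M² - 3 = -3 + 2*M²)
-109 - n(12) = -109 - (-3 + 2*12²) = -109 - (-3 + 2*144) = -109 - (-3 + 288) = -109 - 1*285 = -109 - 285 = -394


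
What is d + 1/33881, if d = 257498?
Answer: 8724289739/33881 ≈ 2.5750e+5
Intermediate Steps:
d + 1/33881 = 257498 + 1/33881 = 8724289739/33881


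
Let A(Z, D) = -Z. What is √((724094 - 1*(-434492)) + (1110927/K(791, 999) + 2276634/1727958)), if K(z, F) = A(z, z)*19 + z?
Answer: 41*√1287511567279047737970/1366814778 ≈ 1076.3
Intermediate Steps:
K(z, F) = -18*z (K(z, F) = -z*19 + z = -19*z + z = -18*z)
√((724094 - 1*(-434492)) + (1110927/K(791, 999) + 2276634/1727958)) = √((724094 - 1*(-434492)) + (1110927/((-18*791)) + 2276634/1727958)) = √((724094 + 434492) + (1110927/(-14238) + 2276634*(1/1727958))) = √(1158586 + (1110927*(-1/14238) + 379439/287993)) = √(1158586 + (-370309/4746 + 379439/287993)) = √(1158586 - 104845582343/1366814778) = √(1583467620801565/1366814778) = 41*√1287511567279047737970/1366814778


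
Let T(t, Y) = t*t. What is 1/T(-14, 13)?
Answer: 1/196 ≈ 0.0051020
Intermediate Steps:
T(t, Y) = t²
1/T(-14, 13) = 1/((-14)²) = 1/196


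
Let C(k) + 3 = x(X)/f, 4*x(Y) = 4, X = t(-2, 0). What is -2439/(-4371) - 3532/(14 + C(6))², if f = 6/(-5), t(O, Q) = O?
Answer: -182235291/5421497 ≈ -33.613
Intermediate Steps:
f = -6/5 (f = 6*(-⅕) = -6/5 ≈ -1.2000)
X = -2
x(Y) = 1 (x(Y) = (¼)*4 = 1)
C(k) = -23/6 (C(k) = -3 + 1/(-6/5) = -3 + 1*(-⅚) = -3 - ⅚ = -23/6)
-2439/(-4371) - 3532/(14 + C(6))² = -2439/(-4371) - 3532/(14 - 23/6)² = -2439*(-1/4371) - 3532/((61/6)²) = 813/1457 - 3532/3721/36 = 813/1457 - 3532*36/3721 = 813/1457 - 127152/3721 = -182235291/5421497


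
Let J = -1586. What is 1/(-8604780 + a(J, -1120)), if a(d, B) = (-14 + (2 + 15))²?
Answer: -1/8604771 ≈ -1.1621e-7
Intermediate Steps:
a(d, B) = 9 (a(d, B) = (-14 + 17)² = 3² = 9)
1/(-8604780 + a(J, -1120)) = 1/(-8604780 + 9) = 1/(-8604771) = -1/8604771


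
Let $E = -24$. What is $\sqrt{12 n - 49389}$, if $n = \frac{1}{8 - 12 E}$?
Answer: $\frac{3 i \sqrt{30050438}}{74} \approx 222.24 i$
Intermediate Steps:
$n = \frac{1}{296}$ ($n = \frac{1}{8 - -288} = \frac{1}{8 + 288} = \frac{1}{296} \approx 0.0033784$)
$\sqrt{12 n - 49389} = \sqrt{12 \cdot \frac{1}{296} - 49389} = \sqrt{\frac{3}{74} - 49389} = \sqrt{- \frac{3654783}{74}} = \frac{3 i \sqrt{30050438}}{74}$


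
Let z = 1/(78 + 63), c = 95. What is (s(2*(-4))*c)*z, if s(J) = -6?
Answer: -190/47 ≈ -4.0426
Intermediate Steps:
z = 1/141 ≈ 0.0070922
(s(2*(-4))*c)*z = -6*95*(1/141) = -570*1/141 = -190/47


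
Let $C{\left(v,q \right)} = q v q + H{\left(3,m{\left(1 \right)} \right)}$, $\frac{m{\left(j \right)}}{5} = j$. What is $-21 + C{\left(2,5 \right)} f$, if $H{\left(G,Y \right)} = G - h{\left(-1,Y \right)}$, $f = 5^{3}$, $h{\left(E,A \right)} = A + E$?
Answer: $6104$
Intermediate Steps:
$m{\left(j \right)} = 5 j$
$f = 125$
$H{\left(G,Y \right)} = 1 + G - Y$ ($H{\left(G,Y \right)} = G - \left(Y - 1\right) = G - \left(-1 + Y\right) = 1 + G - Y$)
$C{\left(v,q \right)} = -1 + v q^{2}$ ($C{\left(v,q \right)} = q v q + \left(1 + 3 - 5 \cdot 1\right) = v q^{2} + \left(1 + 3 - 5\right) = v q^{2} - 1 = -1 + v q^{2}$)
$-21 + C{\left(2,5 \right)} f = -21 + \left(-1 + 2 \cdot 5^{2}\right) 125 = -21 + \left(-1 + 2 \cdot 25\right) 125 = -21 + \left(-1 + 50\right) 125 = -21 + 49 \cdot 125 = -21 + 6125 = 6104$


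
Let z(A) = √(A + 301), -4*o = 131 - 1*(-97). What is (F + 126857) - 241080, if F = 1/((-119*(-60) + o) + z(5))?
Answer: -636711783214/5574287 - √34/16722861 ≈ -1.1422e+5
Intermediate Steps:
o = -57 (o = -(131 - 1*(-97))/4 = -(131 + 97)/4 = -¼*228 = -57)
z(A) = √(301 + A)
F = 1/(7083 + 3*√34) (F = 1/((-119*(-60) - 57) + √(301 + 5)) = 1/((7140 - 57) + √306) = 1/(7083 + 3*√34) ≈ 0.00014084)
(F + 126857) - 241080 = ((787/5574287 - √34/16722861) + 126857) - 241080 = (707137326746/5574287 - √34/16722861) - 241080 = -636711783214/5574287 - √34/16722861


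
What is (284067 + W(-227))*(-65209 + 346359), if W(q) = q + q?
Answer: 79737794950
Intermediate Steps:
W(q) = 2*q
(284067 + W(-227))*(-65209 + 346359) = (284067 + 2*(-227))*(-65209 + 346359) = (284067 - 454)*281150 = 283613*281150 = 79737794950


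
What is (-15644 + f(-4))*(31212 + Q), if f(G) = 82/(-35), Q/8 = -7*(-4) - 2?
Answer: -3441256648/7 ≈ -4.9161e+8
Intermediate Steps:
Q = 208 (Q = 8*(-7*(-4) - 2) = 8*(28 - 2) = 8*26 = 208)
f(G) = -82/35 (f(G) = 82*(-1/35) = -82/35)
(-15644 + f(-4))*(31212 + Q) = (-15644 - 82/35)*(31212 + 208) = -547622/35*31420 = -3441256648/7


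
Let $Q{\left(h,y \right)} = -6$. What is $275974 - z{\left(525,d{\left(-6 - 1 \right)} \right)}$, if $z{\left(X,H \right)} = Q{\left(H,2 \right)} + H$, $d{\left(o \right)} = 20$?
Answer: $275960$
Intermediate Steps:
$z{\left(X,H \right)} = -6 + H$
$275974 - z{\left(525,d{\left(-6 - 1 \right)} \right)} = 275974 - \left(-6 + 20\right) = 275974 - 14 = 275960$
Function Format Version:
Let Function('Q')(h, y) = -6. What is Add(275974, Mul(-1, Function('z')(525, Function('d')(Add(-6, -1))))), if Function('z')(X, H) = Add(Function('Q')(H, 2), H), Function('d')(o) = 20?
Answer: 275960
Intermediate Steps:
Function('z')(X, H) = Add(-6, H)
Add(275974, Mul(-1, Function('z')(525, Function('d')(Add(-6, -1))))) = Add(275974, Mul(-1, Add(-6, 20))) = Add(275974, Mul(-1, 14)) = Add(275974, -14) = 275960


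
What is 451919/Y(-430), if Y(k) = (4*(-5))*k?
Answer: 451919/8600 ≈ 52.549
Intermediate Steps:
Y(k) = -20*k
451919/Y(-430) = 451919/((-20*(-430))) = 451919/8600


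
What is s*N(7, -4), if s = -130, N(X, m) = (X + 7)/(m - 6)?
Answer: 182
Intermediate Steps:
N(X, m) = (7 + X)/(-6 + m)
s*N(7, -4) = -130*(7 + 7)/(-6 - 4) = -130*14/(-10) = -(-13)*14 = -130*(-7/5) = 182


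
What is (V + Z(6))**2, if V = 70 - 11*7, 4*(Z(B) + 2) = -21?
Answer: 3249/16 ≈ 203.06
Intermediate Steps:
Z(B) = -29/4 (Z(B) = -2 + (1/4)*(-21) = -2 - 21/4 = -29/4)
V = -7 (V = 70 - 77 = -7)
(V + Z(6))**2 = (-7 - 29/4)**2 = (-57/4)**2 = 3249/16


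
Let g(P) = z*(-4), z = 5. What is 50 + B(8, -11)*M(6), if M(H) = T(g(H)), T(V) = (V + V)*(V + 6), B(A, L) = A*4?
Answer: 17970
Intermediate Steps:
g(P) = -20 (g(P) = 5*(-4) = -20)
B(A, L) = 4*A
T(V) = 2*V*(6 + V) (T(V) = (2*V)*(6 + V) = 2*V*(6 + V))
M(H) = 560 (M(H) = 2*(-20)*(6 - 20) = 2*(-20)*(-14) = 560)
50 + B(8, -11)*M(6) = 50 + (4*8)*560 = 50 + 32*560 = 50 + 17920 = 17970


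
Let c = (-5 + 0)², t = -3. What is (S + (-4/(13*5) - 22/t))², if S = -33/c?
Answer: 33674809/950625 ≈ 35.424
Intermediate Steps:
c = 25 (c = (-5)² = 25)
S = -33/25 ≈ -1.3200
(S + (-4/(13*5) - 22/t))² = (-33/25 + (-4/(13*5) - 22/(-3)))² = (-33/25 + (-4/65 - 22*(-⅓)))² = (-33/25 + (-4*1/65 + 22/3))² = (-33/25 + (-4/65 + 22/3))² = (-33/25 + 1418/195)² = (5803/975)² = 33674809/950625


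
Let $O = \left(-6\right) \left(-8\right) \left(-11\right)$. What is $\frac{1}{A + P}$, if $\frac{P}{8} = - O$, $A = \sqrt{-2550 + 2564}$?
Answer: $\frac{2112}{8921081} - \frac{\sqrt{14}}{17842162} \approx 0.00023653$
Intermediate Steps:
$O = -528$ ($O = 48 \left(-11\right) = -528$)
$A = \sqrt{14} \approx 3.7417$
$P = 4224$ ($P = 8 \left(\left(-1\right) \left(-528\right)\right) = 8 \cdot 528 = 4224$)
$\frac{1}{A + P} = \frac{1}{\sqrt{14} + 4224} = \frac{1}{4224 + \sqrt{14}}$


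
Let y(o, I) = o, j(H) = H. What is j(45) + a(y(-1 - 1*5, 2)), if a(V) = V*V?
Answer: 81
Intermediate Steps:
a(V) = V²
j(45) + a(y(-1 - 1*5, 2)) = 45 + (-1 - 1*5)² = 45 + (-1 - 5)² = 45 + (-6)² = 45 + 36 = 81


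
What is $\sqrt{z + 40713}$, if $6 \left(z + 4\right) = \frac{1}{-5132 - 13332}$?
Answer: $\frac{7 \sqrt{159319327245}}{13848} \approx 201.76$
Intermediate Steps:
$z = - \frac{443137}{110784}$ ($z = -4 + \frac{1}{6 \left(-5132 - 13332\right)} = -4 + \frac{1}{6 \left(-18464\right)} = -4 + \frac{1}{6} \left(- \frac{1}{18464}\right) = -4 - \frac{1}{110784} = - \frac{443137}{110784} \approx -4.0$)
$\sqrt{z + 40713} = \sqrt{- \frac{443137}{110784} + 40713} = \sqrt{\frac{4509905855}{110784}} = \frac{7 \sqrt{159319327245}}{13848}$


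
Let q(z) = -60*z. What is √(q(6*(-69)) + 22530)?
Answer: √47370 ≈ 217.65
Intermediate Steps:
√(q(6*(-69)) + 22530) = √(-360*(-69) + 22530) = √(-60*(-414) + 22530) = √(24840 + 22530) = √47370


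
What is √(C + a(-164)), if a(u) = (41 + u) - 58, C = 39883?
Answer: √39702 ≈ 199.25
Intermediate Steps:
a(u) = -17 + u
√(C + a(-164)) = √(39883 + (-17 - 164)) = √(39883 - 181) = √39702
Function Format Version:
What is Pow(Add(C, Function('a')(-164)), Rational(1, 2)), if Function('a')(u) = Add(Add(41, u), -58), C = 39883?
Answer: Pow(39702, Rational(1, 2)) ≈ 199.25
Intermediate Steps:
Function('a')(u) = Add(-17, u)
Pow(Add(C, Function('a')(-164)), Rational(1, 2)) = Pow(Add(39883, Add(-17, -164)), Rational(1, 2)) = Pow(Add(39883, -181), Rational(1, 2)) = Pow(39702, Rational(1, 2))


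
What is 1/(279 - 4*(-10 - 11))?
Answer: 1/363 ≈ 0.0027548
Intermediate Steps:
1/(279 - 4*(-10 - 11)) = 1/(279 - 4*(-21)) = 1/(279 + 84) = 1/363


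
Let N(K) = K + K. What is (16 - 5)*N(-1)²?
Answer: 44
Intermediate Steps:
N(K) = 2*K
(16 - 5)*N(-1)² = (16 - 5)*(2*(-1))² = 11*(-2)² = 11*4 = 44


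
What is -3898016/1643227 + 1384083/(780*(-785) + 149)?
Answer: -4660536948257/1005903051277 ≈ -4.6332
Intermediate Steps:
-3898016/1643227 + 1384083/(780*(-785) + 149) = -3898016*1/1643227 + 1384083/(-612300 + 149) = -3898016/1643227 + 1384083/(-612151) = -3898016/1643227 + 1384083*(-1/612151) = -3898016/1643227 - 1384083/612151 = -4660536948257/1005903051277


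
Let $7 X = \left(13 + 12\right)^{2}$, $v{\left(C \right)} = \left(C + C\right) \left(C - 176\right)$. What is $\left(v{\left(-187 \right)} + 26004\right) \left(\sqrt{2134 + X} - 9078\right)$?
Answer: $-1468511748 + \frac{161766 \sqrt{108941}}{7} \approx -1.4609 \cdot 10^{9}$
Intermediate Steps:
$v{\left(C \right)} = 2 C \left(-176 + C\right)$
$X = \frac{625}{7}$ ($X = \frac{\left(13 + 12\right)^{2}}{7} = \frac{25^{2}}{7} = \frac{1}{7} \cdot 625 = \frac{625}{7} \approx 89.286$)
$\left(v{\left(-187 \right)} + 26004\right) \left(\sqrt{2134 + X} - 9078\right) = \left(2 \left(-187\right) \left(-176 - 187\right) + 26004\right) \left(\sqrt{2134 + \frac{625}{7}} - 9078\right) = \left(2 \left(-187\right) \left(-363\right) + 26004\right) \left(\sqrt{\frac{15563}{7}} - 9078\right) = \left(135762 + 26004\right) \left(\frac{\sqrt{108941}}{7} - 9078\right) = 161766 \left(-9078 + \frac{\sqrt{108941}}{7}\right) = -1468511748 + \frac{161766 \sqrt{108941}}{7}$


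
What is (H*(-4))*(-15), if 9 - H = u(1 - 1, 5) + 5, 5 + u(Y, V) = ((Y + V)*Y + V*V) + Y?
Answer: -960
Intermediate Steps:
u(Y, V) = -5 + Y + V² + Y*(V + Y) (u(Y, V) = -5 + (((Y + V)*Y + V*V) + Y) = -5 + (((V + Y)*Y + V²) + Y) = -5 + ((Y*(V + Y) + V²) + Y) = -5 + ((V² + Y*(V + Y)) + Y) = -5 + (Y + V² + Y*(V + Y)) = -5 + Y + V² + Y*(V + Y))
H = -16 (H = 9 - ((-5 + (1 - 1) + 5² + (1 - 1)² + 5*(1 - 1)) + 5) = 9 - ((-5 + 0 + 25 + 0² + 5*0) + 5) = 9 - ((-5 + 0 + 25 + 0 + 0) + 5) = 9 - (20 + 5) = 9 - 1*25 = 9 - 25 = -16)
(H*(-4))*(-15) = -16*(-4)*(-15) = 64*(-15) = -960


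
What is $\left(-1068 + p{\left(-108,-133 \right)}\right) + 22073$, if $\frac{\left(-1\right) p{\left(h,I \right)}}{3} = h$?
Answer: $21329$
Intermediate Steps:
$p{\left(h,I \right)} = - 3 h$
$\left(-1068 + p{\left(-108,-133 \right)}\right) + 22073 = \left(-1068 - -324\right) + 22073 = \left(-1068 + 324\right) + 22073 = -744 + 22073 = 21329$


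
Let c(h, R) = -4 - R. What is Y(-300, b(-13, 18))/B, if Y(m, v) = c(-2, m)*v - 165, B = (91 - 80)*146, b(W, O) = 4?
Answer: 1019/1606 ≈ 0.63450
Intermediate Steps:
B = 1606 (B = 11*146 = 1606)
Y(m, v) = -165 + v*(-4 - m) (Y(m, v) = (-4 - m)*v - 165 = v*(-4 - m) - 165 = -165 + v*(-4 - m))
Y(-300, b(-13, 18))/B = (-165 - 1*4*(4 - 300))/1606 = (-165 - 1*4*(-296))*(1/1606) = (-165 + 1184)*(1/1606) = 1019*(1/1606) = 1019/1606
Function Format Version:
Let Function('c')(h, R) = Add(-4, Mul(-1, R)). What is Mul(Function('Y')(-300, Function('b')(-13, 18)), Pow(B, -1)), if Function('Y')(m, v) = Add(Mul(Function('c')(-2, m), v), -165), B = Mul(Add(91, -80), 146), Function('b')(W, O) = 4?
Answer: Rational(1019, 1606) ≈ 0.63450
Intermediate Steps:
B = 1606 (B = Mul(11, 146) = 1606)
Function('Y')(m, v) = Add(-165, Mul(v, Add(-4, Mul(-1, m)))) (Function('Y')(m, v) = Add(Mul(Add(-4, Mul(-1, m)), v), -165) = Add(Mul(v, Add(-4, Mul(-1, m))), -165) = Add(-165, Mul(v, Add(-4, Mul(-1, m)))))
Mul(Function('Y')(-300, Function('b')(-13, 18)), Pow(B, -1)) = Mul(Add(-165, Mul(-1, 4, Add(4, -300))), Pow(1606, -1)) = Mul(Add(-165, Mul(-1, 4, -296)), Rational(1, 1606)) = Mul(Add(-165, 1184), Rational(1, 1606)) = Mul(1019, Rational(1, 1606)) = Rational(1019, 1606)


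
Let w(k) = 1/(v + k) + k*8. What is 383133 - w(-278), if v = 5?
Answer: 105202462/273 ≈ 3.8536e+5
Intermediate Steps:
w(k) = 1/(5 + k) + 8*k (w(k) = 1/(5 + k) + k*8 = 1/(5 + k) + 8*k)
383133 - w(-278) = 383133 - (1 + 8*(-278)**2 + 40*(-278))/(5 - 278) = 383133 - (1 + 8*77284 - 11120)/(-273) = 383133 - (-1)*(1 + 618272 - 11120)/273 = 383133 - (-1)*607153/273 = 383133 - 1*(-607153/273) = 383133 + 607153/273 = 105202462/273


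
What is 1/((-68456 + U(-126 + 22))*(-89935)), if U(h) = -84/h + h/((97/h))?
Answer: 2522/15501446529365 ≈ 1.6269e-10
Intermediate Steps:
U(h) = -84/h + h**2/97 (U(h) = -84/h + h*(h/97) = -84/h + h**2/97)
1/((-68456 + U(-126 + 22))*(-89935)) = 1/(-68456 + (-8148 + (-126 + 22)**3)/(97*(-126 + 22))*(-89935)) = -1/89935/(-68456 + (1/97)*(-8148 + (-104)**3)/(-104)) = -1/89935/(-68456 + (1/97)*(-1/104)*(-8148 - 1124864)) = -1/89935/(-68456 + (1/97)*(-1/104)*(-1133012)) = -1/89935/(-68456 + 283253/2522) = -1/89935/(-172362779/2522) = -2522/172362779*(-1/89935) = 2522/15501446529365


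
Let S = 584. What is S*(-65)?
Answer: -37960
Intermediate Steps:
S*(-65) = 584*(-65) = -37960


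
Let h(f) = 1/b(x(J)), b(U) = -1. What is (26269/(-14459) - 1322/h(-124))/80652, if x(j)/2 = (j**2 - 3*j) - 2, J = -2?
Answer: 6362843/388715756 ≈ 0.016369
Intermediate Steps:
x(j) = -4 - 6*j + 2*j**2 (x(j) = 2*((j**2 - 3*j) - 2) = 2*(-2 + j**2 - 3*j) = -4 - 6*j + 2*j**2)
h(f) = -1 (h(f) = 1/(-1) = -1)
(26269/(-14459) - 1322/h(-124))/80652 = (26269/(-14459) - 1322/(-1))/80652 = (26269*(-1/14459) - 1322*(-1))*(1/80652) = (-26269/14459 + 1322)*(1/80652) = (19088529/14459)*(1/80652) = 6362843/388715756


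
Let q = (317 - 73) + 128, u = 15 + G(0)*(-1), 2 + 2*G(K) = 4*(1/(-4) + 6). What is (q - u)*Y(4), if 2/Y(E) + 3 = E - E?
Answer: -245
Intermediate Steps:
Y(E) = -2/3 (Y(E) = 2/(-3 + (E - E)) = 2/(-3 + 0) = 2/(-3) = 2*(-1/3) = -2/3)
G(K) = 21/2 (G(K) = -1 + (4*(1/(-4) + 6))/2 = -1 + (4*(1*(-1/4) + 6))/2 = -1 + (4*(-1/4 + 6))/2 = -1 + (4*(23/4))/2 = -1 + (1/2)*23 = -1 + 23/2 = 21/2)
u = 9/2 (u = 15 + (21/2)*(-1) = 15 - 21/2 = 9/2 ≈ 4.5000)
q = 372 (q = 244 + 128 = 372)
(q - u)*Y(4) = (372 - 1*9/2)*(-2/3) = (372 - 9/2)*(-2/3) = (735/2)*(-2/3) = -245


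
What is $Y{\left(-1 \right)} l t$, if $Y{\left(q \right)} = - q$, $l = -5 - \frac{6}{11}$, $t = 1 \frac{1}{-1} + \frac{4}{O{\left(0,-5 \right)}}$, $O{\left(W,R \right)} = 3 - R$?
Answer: $\frac{61}{22} \approx 2.7727$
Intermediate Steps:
$t = - \frac{1}{2}$ ($t = 1 \frac{1}{-1} + \frac{4}{3 - -5} = 1 \left(-1\right) + \frac{4}{3 + 5} = -1 + \frac{4}{8} = -1 + 4 \cdot \frac{1}{8} = -1 + \frac{1}{2} = - \frac{1}{2} \approx -0.5$)
$l = - \frac{61}{11}$ ($l = -5 - \frac{6}{11} = - \frac{61}{11} \approx -5.5455$)
$Y{\left(-1 \right)} l t = \left(-1\right) \left(-1\right) \left(\left(- \frac{61}{11}\right) \left(- \frac{1}{2}\right)\right) = 1 \cdot \frac{61}{22} = \frac{61}{22}$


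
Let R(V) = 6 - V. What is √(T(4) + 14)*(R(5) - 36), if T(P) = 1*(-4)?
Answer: -35*√10 ≈ -110.68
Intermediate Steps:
T(P) = -4
√(T(4) + 14)*(R(5) - 36) = √(-4 + 14)*((6 - 1*5) - 36) = √10*((6 - 5) - 36) = √10*(1 - 36) = √10*(-35) = -35*√10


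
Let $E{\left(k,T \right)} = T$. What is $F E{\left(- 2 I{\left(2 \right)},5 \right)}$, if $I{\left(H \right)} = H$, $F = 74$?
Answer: $370$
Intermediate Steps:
$F E{\left(- 2 I{\left(2 \right)},5 \right)} = 74 \cdot 5 = 370$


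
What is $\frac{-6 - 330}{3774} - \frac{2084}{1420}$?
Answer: $- \frac{347589}{223295} \approx -1.5566$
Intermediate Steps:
$\frac{-6 - 330}{3774} - \frac{2084}{1420} = \left(-6 - 330\right) \frac{1}{3774} - \frac{521}{355} = \left(-336\right) \frac{1}{3774} - \frac{521}{355} = - \frac{56}{629} - \frac{521}{355} = - \frac{347589}{223295}$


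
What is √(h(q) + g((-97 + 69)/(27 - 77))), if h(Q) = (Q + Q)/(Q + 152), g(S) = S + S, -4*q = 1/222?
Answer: √816166830/26995 ≈ 1.0583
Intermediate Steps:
q = -1/888 (q = -¼/222 = -¼*1/222 = -1/888 ≈ -0.0011261)
g(S) = 2*S
h(Q) = 2*Q/(152 + Q) (h(Q) = (2*Q)/(152 + Q) = 2*Q/(152 + Q))
√(h(q) + g((-97 + 69)/(27 - 77))) = √(2*(-1/888)/(152 - 1/888) + 2*((-97 + 69)/(27 - 77))) = √(2*(-1/888)/(134975/888) + 2*(-28/(-50))) = √(2*(-1/888)*(888/134975) + 2*(-28*(-1/50))) = √(-2/134975 + 2*(14/25)) = √(-2/134975 + 28/25) = √(30234/26995) = √816166830/26995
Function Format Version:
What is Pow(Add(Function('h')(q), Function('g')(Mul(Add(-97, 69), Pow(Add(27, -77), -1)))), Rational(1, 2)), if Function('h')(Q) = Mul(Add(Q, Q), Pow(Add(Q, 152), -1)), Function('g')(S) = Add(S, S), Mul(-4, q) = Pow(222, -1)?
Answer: Mul(Rational(1, 26995), Pow(816166830, Rational(1, 2))) ≈ 1.0583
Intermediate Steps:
q = Rational(-1, 888) (q = Mul(Rational(-1, 4), Pow(222, -1)) = Mul(Rational(-1, 4), Rational(1, 222)) = Rational(-1, 888) ≈ -0.0011261)
Function('g')(S) = Mul(2, S)
Function('h')(Q) = Mul(2, Q, Pow(Add(152, Q), -1)) (Function('h')(Q) = Mul(Mul(2, Q), Pow(Add(152, Q), -1)) = Mul(2, Q, Pow(Add(152, Q), -1)))
Pow(Add(Function('h')(q), Function('g')(Mul(Add(-97, 69), Pow(Add(27, -77), -1)))), Rational(1, 2)) = Pow(Add(Mul(2, Rational(-1, 888), Pow(Add(152, Rational(-1, 888)), -1)), Mul(2, Mul(Add(-97, 69), Pow(Add(27, -77), -1)))), Rational(1, 2)) = Pow(Add(Mul(2, Rational(-1, 888), Pow(Rational(134975, 888), -1)), Mul(2, Mul(-28, Pow(-50, -1)))), Rational(1, 2)) = Pow(Add(Mul(2, Rational(-1, 888), Rational(888, 134975)), Mul(2, Mul(-28, Rational(-1, 50)))), Rational(1, 2)) = Pow(Add(Rational(-2, 134975), Mul(2, Rational(14, 25))), Rational(1, 2)) = Pow(Add(Rational(-2, 134975), Rational(28, 25)), Rational(1, 2)) = Pow(Rational(30234, 26995), Rational(1, 2)) = Mul(Rational(1, 26995), Pow(816166830, Rational(1, 2)))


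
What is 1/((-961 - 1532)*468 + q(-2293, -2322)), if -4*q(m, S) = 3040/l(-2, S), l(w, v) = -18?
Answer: -9/10500136 ≈ -8.5713e-7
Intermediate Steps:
q(m, S) = 380/9 (q(m, S) = -760/(-18) = -760*(-1)/18 = -¼*(-1520/9) = 380/9)
1/((-961 - 1532)*468 + q(-2293, -2322)) = 1/((-961 - 1532)*468 + 380/9) = 1/(-2493*468 + 380/9) = 1/(-1166724 + 380/9) = 1/(-10500136/9) = -9/10500136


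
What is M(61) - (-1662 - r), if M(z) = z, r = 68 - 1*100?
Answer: 1691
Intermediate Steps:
r = -32 (r = 68 - 100 = -32)
M(61) - (-1662 - r) = 61 - (-1662 - 1*(-32)) = 61 - (-1662 + 32) = 61 - 1*(-1630) = 61 + 1630 = 1691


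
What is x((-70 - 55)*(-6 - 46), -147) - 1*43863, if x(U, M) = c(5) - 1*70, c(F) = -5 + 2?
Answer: -43936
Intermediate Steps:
c(F) = -3
x(U, M) = -73 (x(U, M) = -3 - 1*70 = -3 - 70 = -73)
x((-70 - 55)*(-6 - 46), -147) - 1*43863 = -73 - 1*43863 = -73 - 43863 = -43936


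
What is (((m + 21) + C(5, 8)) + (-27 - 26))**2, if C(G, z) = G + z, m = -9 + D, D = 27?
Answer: 1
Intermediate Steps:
m = 18 (m = -9 + 27 = 18)
(((m + 21) + C(5, 8)) + (-27 - 26))**2 = (((18 + 21) + (5 + 8)) + (-27 - 26))**2 = ((39 + 13) - 53)**2 = (52 - 53)**2 = (-1)**2 = 1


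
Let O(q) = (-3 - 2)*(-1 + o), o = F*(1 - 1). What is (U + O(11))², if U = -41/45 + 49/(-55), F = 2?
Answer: 2505889/245025 ≈ 10.227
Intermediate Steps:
o = 0 (o = 2*(1 - 1) = 2*0 = 0)
O(q) = 5 (O(q) = (-3 - 2)*(-1 + 0) = -5*(-1) = 5)
U = -892/495 (U = -41*1/45 + 49*(-1/55) = -41/45 - 49/55 = -892/495 ≈ -1.8020)
(U + O(11))² = (-892/495 + 5)² = (1583/495)² = 2505889/245025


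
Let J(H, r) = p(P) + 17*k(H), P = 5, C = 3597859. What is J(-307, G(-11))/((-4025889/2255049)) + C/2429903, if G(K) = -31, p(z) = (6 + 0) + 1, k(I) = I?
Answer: 453553982574905/155278091409 ≈ 2920.9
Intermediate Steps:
p(z) = 7 (p(z) = 6 + 1 = 7)
J(H, r) = 7 + 17*H
J(-307, G(-11))/((-4025889/2255049)) + C/2429903 = (7 + 17*(-307))/((-4025889/2255049)) + 3597859/2429903 = (7 - 5219)/((-4025889*1/2255049)) + 3597859*(1/2429903) = -5212/(-447321/250561) + 3597859/2429903 = -5212*(-250561/447321) + 3597859/2429903 = 1305923932/447321 + 3597859/2429903 = 453553982574905/155278091409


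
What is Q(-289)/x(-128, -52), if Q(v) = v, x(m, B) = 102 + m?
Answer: 289/26 ≈ 11.115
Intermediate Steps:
Q(-289)/x(-128, -52) = -289/(102 - 128) = -289/(-26) = -289*(-1/26) = 289/26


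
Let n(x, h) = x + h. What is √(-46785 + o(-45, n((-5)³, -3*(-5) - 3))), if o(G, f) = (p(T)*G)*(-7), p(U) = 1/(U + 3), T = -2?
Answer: I*√46470 ≈ 215.57*I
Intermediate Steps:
p(U) = 1/(3 + U)
n(x, h) = h + x
o(G, f) = -7*G (o(G, f) = (G/(3 - 2))*(-7) = (G/1)*(-7) = (1*G)*(-7) = G*(-7) = -7*G)
√(-46785 + o(-45, n((-5)³, -3*(-5) - 3))) = √(-46785 - 7*(-45)) = √(-46785 + 315) = √(-46470) = I*√46470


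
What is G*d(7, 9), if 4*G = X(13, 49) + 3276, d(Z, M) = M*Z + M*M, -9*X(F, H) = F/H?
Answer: 5778812/49 ≈ 1.1794e+5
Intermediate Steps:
X(F, H) = -F/(9*H)
d(Z, M) = M**2 + M*Z (d(Z, M) = M*Z + M**2 = M**2 + M*Z)
G = 1444703/1764 (G = (-1/9*13/49 + 3276)/4 = (-1/9*13*1/49 + 3276)/4 = (-13/441 + 3276)/4 = (1/4)*(1444703/441) = 1444703/1764 ≈ 818.99)
G*d(7, 9) = 1444703*(9*(9 + 7))/1764 = 1444703*(9*16)/1764 = (1444703/1764)*144 = 5778812/49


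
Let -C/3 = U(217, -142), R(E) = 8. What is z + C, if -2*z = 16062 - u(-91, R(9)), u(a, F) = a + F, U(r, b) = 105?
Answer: -16775/2 ≈ -8387.5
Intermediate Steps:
u(a, F) = F + a
C = -315 (C = -3*105 = -315)
z = -16145/2 (z = -(16062 - (8 - 91))/2 = -(16062 - 1*(-83))/2 = -(16062 + 83)/2 = -½*16145 = -16145/2 ≈ -8072.5)
z + C = -16145/2 - 315 = -16775/2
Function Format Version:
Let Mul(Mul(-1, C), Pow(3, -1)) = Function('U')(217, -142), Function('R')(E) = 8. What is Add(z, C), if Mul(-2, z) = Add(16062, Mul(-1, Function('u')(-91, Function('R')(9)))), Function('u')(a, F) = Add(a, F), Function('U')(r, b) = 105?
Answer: Rational(-16775, 2) ≈ -8387.5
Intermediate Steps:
Function('u')(a, F) = Add(F, a)
C = -315 (C = Mul(-3, 105) = -315)
z = Rational(-16145, 2) (z = Mul(Rational(-1, 2), Add(16062, Mul(-1, Add(8, -91)))) = Mul(Rational(-1, 2), Add(16062, Mul(-1, -83))) = Mul(Rational(-1, 2), Add(16062, 83)) = Mul(Rational(-1, 2), 16145) = Rational(-16145, 2) ≈ -8072.5)
Add(z, C) = Add(Rational(-16145, 2), -315) = Rational(-16775, 2)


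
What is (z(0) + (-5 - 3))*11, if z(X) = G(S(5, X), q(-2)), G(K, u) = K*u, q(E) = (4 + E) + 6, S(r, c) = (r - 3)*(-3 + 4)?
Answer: 88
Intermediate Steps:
S(r, c) = -3 + r (S(r, c) = (-3 + r)*1 = -3 + r)
q(E) = 10 + E
z(X) = 16 (z(X) = (-3 + 5)*(10 - 2) = 2*8 = 16)
(z(0) + (-5 - 3))*11 = (16 + (-5 - 3))*11 = (16 - 8)*11 = 8*11 = 88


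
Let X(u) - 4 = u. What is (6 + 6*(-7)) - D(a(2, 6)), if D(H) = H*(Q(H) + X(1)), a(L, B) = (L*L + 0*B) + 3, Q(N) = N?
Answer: -120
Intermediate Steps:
a(L, B) = 3 + L² (a(L, B) = (L² + 0) + 3 = L² + 3 = 3 + L²)
X(u) = 4 + u
D(H) = H*(5 + H) (D(H) = H*(H + (4 + 1)) = H*(H + 5) = H*(5 + H))
(6 + 6*(-7)) - D(a(2, 6)) = (6 + 6*(-7)) - (3 + 2²)*(5 + (3 + 2²)) = (6 - 42) - (3 + 4)*(5 + (3 + 4)) = -36 - 7*(5 + 7) = -36 - 7*12 = -36 - 1*84 = -36 - 84 = -120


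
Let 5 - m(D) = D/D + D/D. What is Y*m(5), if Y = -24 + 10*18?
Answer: 468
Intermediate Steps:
Y = 156 (Y = -24 + 180 = 156)
m(D) = 3 (m(D) = 5 - (D/D + D/D) = 5 - (1 + 1) = 5 - 1*2 = 5 - 2 = 3)
Y*m(5) = 156*3 = 468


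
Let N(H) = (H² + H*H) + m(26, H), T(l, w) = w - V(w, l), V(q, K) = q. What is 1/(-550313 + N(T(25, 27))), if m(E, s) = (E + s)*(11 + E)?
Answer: -1/549351 ≈ -1.8203e-6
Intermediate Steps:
m(E, s) = (11 + E)*(E + s)
T(l, w) = 0 (T(l, w) = w - w = 0)
N(H) = 962 + 2*H² + 37*H (N(H) = (H² + H*H) + (26² + 11*26 + 11*H + 26*H) = (H² + H²) + (676 + 286 + 11*H + 26*H) = 2*H² + (962 + 37*H) = 962 + 2*H² + 37*H)
1/(-550313 + N(T(25, 27))) = 1/(-550313 + (962 + 2*0² + 37*0)) = 1/(-550313 + (962 + 2*0 + 0)) = 1/(-550313 + (962 + 0 + 0)) = 1/(-550313 + 962) = 1/(-549351) = -1/549351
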